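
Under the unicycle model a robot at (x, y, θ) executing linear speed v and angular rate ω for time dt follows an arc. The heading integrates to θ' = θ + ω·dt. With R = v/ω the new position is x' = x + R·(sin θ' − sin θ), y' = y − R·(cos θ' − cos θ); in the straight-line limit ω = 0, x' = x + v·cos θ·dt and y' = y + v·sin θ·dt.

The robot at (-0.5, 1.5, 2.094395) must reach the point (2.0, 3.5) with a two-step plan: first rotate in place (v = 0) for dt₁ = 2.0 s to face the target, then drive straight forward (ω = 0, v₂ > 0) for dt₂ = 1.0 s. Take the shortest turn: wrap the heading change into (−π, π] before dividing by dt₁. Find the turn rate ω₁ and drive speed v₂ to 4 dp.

ω₁ = -0.7098, v₂ = 3.2016

heading to target = atan2(3.5−1.5, 2−-0.5) = 0.6747
Δθ = wrap(0.6747 − 2.0944) = -1.4197; ω₁ = Δθ/dt₁ = -0.7098
distance = √((2−-0.5)² + (3.5−1.5)²) = 3.2016; v₂ = distance/dt₂ = 3.2016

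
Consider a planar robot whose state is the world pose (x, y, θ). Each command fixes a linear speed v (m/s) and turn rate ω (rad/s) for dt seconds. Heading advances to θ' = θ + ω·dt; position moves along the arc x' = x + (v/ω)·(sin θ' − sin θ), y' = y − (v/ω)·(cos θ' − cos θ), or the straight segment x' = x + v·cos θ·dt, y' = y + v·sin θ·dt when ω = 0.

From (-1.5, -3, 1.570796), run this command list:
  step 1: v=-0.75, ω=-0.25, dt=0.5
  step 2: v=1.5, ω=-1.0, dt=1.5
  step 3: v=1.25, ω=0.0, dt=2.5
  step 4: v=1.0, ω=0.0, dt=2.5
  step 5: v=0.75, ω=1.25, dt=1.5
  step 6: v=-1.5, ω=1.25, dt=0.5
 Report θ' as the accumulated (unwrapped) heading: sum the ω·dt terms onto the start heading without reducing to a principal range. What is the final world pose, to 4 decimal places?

step 1: θ'=1.4458 (R=3.0000) → pose (-1.5234, -3.3740, 1.4458)
step 2: θ'=-0.0542 (R=-1.5000) → pose (0.0462, -2.0632, -0.0542)
step 3: θ'=-0.0542 (straight) → pose (3.1666, -2.2325, -0.0542)
step 4: θ'=-0.0542 (straight) → pose (5.6629, -2.3680, -0.0542)
step 5: θ'=1.8208 (R=0.6000) → pose (6.2767, -1.6204, 1.8208)
step 6: θ'=2.4458 (R=-1.2000) → pose (6.6702, -2.2446, 2.4458)

(6.6702, -2.2446, 2.4458)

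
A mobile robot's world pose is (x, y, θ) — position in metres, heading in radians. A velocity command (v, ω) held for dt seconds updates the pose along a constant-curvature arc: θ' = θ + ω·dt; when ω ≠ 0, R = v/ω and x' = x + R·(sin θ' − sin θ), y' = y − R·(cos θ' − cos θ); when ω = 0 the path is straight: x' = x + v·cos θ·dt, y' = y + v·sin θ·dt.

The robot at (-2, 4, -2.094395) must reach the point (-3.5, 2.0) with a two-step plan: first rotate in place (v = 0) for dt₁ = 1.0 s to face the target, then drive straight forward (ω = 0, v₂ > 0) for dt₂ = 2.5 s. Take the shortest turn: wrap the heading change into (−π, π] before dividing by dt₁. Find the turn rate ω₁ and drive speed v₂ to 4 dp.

ω₁ = -0.1199, v₂ = 1.0000

heading to target = atan2(2−4, -3.5−-2) = -2.2143
Δθ = wrap(-2.2143 − -2.0944) = -0.1199; ω₁ = Δθ/dt₁ = -0.1199
distance = √((-3.5−-2)² + (2−4)²) = 2.5000; v₂ = distance/dt₂ = 1.0000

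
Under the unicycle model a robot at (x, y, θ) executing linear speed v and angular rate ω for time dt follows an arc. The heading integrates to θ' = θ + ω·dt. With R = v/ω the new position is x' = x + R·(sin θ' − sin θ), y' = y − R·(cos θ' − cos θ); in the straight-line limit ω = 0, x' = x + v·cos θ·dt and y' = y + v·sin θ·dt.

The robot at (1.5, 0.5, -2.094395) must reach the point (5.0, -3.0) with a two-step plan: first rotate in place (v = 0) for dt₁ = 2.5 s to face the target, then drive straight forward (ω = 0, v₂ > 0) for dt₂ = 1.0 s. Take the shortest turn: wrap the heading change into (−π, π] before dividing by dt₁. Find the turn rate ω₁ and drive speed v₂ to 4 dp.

ω₁ = 0.5236, v₂ = 4.9497

heading to target = atan2(-3−0.5, 5−1.5) = -0.7854
Δθ = wrap(-0.7854 − -2.0944) = 1.3090; ω₁ = Δθ/dt₁ = 0.5236
distance = √((5−1.5)² + (-3−0.5)²) = 4.9497; v₂ = distance/dt₂ = 4.9497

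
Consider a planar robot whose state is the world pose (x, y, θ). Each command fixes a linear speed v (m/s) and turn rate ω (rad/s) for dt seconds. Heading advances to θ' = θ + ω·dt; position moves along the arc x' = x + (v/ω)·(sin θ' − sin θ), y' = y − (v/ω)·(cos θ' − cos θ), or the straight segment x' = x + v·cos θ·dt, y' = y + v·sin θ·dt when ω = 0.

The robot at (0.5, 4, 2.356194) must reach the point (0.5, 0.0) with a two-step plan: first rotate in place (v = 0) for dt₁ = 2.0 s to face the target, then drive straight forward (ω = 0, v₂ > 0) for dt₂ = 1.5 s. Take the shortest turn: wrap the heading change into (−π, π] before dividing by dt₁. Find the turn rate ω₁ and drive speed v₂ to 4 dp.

ω₁ = 1.1781, v₂ = 2.6667

heading to target = atan2(0−4, 0.5−0.5) = -1.5708
Δθ = wrap(-1.5708 − 2.3562) = 2.3562; ω₁ = Δθ/dt₁ = 1.1781
distance = √((0.5−0.5)² + (0−4)²) = 4.0000; v₂ = distance/dt₂ = 2.6667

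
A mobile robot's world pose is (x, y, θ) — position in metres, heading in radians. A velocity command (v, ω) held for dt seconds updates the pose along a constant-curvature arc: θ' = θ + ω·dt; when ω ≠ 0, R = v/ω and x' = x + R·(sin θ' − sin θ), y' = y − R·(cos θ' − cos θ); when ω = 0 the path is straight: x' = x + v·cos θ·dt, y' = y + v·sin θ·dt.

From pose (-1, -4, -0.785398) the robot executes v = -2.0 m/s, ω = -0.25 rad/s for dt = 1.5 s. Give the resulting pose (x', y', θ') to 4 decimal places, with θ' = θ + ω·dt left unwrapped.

θ' = -0.7854 + -0.25·1.5 = -1.1604
R = v/ω = -2.0/-0.25 = 8.0000
x' = -1 + 8.0000·(sin -1.1604 − sin -0.7854) = -2.6788
y' = -4 − 8.0000·(cos -1.1604 − cos -0.7854) = -1.5349

(-2.6788, -1.5349, -1.1604)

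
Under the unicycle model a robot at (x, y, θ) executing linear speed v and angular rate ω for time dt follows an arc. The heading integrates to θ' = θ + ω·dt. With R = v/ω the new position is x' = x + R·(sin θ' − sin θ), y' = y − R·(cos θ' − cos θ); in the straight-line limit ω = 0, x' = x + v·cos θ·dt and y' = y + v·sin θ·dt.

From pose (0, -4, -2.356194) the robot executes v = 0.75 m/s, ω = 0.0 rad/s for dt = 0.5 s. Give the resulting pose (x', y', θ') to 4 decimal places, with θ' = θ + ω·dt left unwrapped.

θ' = -2.3562 + 0.0·0.5 = -2.3562
ω = 0 → straight: x' = 0 + 0.75·cos(-2.3562)·0.5 = -0.2652
y' = -4 + 0.75·sin(-2.3562)·0.5 = -4.2652

(-0.2652, -4.2652, -2.3562)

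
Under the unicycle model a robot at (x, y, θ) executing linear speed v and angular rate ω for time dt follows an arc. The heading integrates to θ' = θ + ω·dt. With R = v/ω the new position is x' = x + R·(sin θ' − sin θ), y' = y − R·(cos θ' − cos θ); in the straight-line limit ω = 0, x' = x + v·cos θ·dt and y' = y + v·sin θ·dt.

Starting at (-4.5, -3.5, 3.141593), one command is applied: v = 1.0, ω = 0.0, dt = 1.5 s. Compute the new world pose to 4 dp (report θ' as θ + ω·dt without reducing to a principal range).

θ' = 3.1416 + 0.0·1.5 = 3.1416
ω = 0 → straight: x' = -4.5 + 1.0·cos(3.1416)·1.5 = -6.0000
y' = -3.5 + 1.0·sin(3.1416)·1.5 = -3.5000

(-6.0000, -3.5000, 3.1416)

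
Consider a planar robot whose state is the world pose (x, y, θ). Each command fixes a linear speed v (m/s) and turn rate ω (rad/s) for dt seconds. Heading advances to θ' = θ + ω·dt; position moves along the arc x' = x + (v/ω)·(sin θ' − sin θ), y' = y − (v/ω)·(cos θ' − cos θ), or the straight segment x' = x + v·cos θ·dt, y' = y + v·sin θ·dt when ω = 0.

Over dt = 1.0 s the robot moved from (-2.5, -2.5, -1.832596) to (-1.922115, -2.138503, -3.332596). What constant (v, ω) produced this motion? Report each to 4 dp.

v = -0.7500, ω = -1.5000

Δθ = -3.332596 − -1.832596 = -1.500000
ω = Δθ/dt = -1.500000/1.0 = -1.5000
R = Δx/(sin θ' − sin θ) = 0.5000
v = R·ω = 0.5000·-1.5000 = -0.7500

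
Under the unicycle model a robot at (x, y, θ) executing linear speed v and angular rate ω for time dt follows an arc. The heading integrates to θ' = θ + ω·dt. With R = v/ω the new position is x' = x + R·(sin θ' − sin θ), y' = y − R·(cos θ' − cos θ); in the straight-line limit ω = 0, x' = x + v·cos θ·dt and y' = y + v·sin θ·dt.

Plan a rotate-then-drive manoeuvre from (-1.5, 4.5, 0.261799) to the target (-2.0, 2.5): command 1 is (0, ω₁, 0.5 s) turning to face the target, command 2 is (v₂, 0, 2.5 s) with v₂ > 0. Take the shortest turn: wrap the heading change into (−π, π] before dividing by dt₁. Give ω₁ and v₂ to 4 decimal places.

heading to target = atan2(2.5−4.5, -2−-1.5) = -1.8158
Δθ = wrap(-1.8158 − 0.2618) = -2.0776; ω₁ = Δθ/dt₁ = -4.1551
distance = √((-2−-1.5)² + (2.5−4.5)²) = 2.0616; v₂ = distance/dt₂ = 0.8246

ω₁ = -4.1551, v₂ = 0.8246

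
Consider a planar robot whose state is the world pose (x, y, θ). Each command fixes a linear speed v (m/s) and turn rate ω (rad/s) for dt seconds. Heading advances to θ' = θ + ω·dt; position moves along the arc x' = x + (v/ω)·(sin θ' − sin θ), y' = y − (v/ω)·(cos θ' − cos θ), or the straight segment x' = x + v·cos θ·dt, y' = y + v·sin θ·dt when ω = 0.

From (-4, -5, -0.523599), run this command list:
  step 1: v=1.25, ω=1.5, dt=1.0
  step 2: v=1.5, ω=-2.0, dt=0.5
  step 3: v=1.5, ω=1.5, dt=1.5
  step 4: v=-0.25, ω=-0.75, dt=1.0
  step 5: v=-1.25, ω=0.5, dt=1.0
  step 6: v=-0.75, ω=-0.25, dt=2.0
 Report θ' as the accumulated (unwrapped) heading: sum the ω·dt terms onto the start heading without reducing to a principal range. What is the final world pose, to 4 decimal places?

step 1: θ'=0.9764 (R=0.8333) → pose (-2.8929, -4.7450, 0.9764)
step 2: θ'=-0.0236 (R=-0.7500) → pose (-2.2539, -4.4152, -0.0236)
step 3: θ'=2.2264 (R=1.0000) → pose (-1.4376, -2.8058, 2.2264)
step 4: θ'=1.4764 (R=0.3333) → pose (-1.3700, -3.0405, 1.4764)
step 5: θ'=1.9764 (R=-2.5000) → pose (-1.1783, -4.2625, 1.9764)
step 6: θ'=1.4764 (R=3.0000) → pose (-0.9482, -5.7290, 1.4764)

(-0.9482, -5.7290, 1.4764)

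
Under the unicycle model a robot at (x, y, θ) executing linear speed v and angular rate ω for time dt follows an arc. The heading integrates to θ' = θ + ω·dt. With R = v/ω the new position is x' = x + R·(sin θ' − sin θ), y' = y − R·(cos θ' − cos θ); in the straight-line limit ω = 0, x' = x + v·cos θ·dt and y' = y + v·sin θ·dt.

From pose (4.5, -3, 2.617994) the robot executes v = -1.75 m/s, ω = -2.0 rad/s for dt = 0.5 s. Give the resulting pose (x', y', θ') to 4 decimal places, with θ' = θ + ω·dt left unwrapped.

θ' = 2.6180 + -2.0·0.5 = 1.6180
R = v/ω = -1.75/-2.0 = 0.8750
x' = 4.5 + 0.8750·(sin 1.6180 − sin 2.6180) = 4.9365
y' = -3 − 0.8750·(cos 1.6180 − cos 2.6180) = -3.7165

(4.9365, -3.7165, 1.6180)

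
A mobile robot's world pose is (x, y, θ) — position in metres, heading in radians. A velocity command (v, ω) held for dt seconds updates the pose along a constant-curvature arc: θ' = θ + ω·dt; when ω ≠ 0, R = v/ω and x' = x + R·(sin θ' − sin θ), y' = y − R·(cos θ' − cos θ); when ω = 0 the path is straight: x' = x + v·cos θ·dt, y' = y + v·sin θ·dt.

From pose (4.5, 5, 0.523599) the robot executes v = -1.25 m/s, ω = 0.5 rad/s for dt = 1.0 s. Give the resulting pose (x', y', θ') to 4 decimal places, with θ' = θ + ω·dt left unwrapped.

θ' = 0.5236 + 0.5·1.0 = 1.0236
R = v/ω = -1.25/0.5 = -2.5000
x' = 4.5 + -2.5000·(sin 1.0236 − sin 0.5236) = 3.6150
y' = 5 − -2.5000·(cos 1.0236 − cos 0.5236) = 4.1357

(3.6150, 4.1357, 1.0236)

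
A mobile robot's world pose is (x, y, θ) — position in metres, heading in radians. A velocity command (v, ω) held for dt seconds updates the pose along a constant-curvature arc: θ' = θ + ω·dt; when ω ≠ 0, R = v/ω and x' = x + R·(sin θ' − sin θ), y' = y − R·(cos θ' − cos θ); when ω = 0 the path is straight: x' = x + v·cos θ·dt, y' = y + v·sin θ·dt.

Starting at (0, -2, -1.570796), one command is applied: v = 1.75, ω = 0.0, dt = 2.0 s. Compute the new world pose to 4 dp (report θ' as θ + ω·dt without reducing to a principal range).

θ' = -1.5708 + 0.0·2.0 = -1.5708
ω = 0 → straight: x' = 0 + 1.75·cos(-1.5708)·2.0 = 0.0000
y' = -2 + 1.75·sin(-1.5708)·2.0 = -5.5000

(0.0000, -5.5000, -1.5708)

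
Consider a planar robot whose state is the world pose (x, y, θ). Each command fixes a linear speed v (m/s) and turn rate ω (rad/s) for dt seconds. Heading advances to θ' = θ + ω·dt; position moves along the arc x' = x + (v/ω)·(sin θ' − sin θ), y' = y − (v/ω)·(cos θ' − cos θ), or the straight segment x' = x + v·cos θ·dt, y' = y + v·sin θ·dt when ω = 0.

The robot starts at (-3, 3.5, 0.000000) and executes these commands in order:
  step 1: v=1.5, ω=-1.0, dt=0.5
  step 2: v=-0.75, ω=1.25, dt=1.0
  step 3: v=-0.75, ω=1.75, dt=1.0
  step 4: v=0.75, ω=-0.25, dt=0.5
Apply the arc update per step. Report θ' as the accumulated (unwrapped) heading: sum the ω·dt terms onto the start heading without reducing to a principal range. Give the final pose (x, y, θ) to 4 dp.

step 1: θ'=-0.5000 (R=-1.5000) → pose (-2.2809, 3.3164, -0.5000)
step 2: θ'=0.7500 (R=-0.6000) → pose (-2.9775, 3.2288, 0.7500)
step 3: θ'=2.5000 (R=-0.4286) → pose (-2.9419, 2.5719, 2.5000)
step 4: θ'=2.3750 (R=-3.0000) → pose (-3.2275, 2.8145, 2.3750)

(-3.2275, 2.8145, 2.3750)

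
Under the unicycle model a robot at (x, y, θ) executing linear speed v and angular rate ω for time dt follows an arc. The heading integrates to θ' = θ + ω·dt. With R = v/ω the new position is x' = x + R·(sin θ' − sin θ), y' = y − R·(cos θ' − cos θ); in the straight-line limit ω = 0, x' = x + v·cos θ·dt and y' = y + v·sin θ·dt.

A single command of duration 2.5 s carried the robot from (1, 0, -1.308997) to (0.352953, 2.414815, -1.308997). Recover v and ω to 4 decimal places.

v = -1.0000, ω = 0.0000

Δθ = -1.308997 − -1.308997 = 0.000000
ω = Δθ/dt = 0.000000/2.5 = 0.0000
ω = 0 → v = (Δx·cos θ + Δy·sin θ)/dt = -1.0000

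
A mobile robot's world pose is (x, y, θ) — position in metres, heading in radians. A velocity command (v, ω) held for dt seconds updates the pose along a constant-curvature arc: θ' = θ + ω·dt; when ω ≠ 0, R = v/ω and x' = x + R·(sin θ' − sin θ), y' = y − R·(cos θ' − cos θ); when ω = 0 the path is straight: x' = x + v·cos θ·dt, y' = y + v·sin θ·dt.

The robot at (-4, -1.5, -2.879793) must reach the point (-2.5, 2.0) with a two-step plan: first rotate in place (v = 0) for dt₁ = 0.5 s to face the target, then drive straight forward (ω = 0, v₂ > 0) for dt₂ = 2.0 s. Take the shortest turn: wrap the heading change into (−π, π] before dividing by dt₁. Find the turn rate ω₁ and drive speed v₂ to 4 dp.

ω₁ = -4.4750, v₂ = 1.9039

heading to target = atan2(2−-1.5, -2.5−-4) = 1.1659
Δθ = wrap(1.1659 − -2.8798) = -2.2375; ω₁ = Δθ/dt₁ = -4.4750
distance = √((-2.5−-4)² + (2−-1.5)²) = 3.8079; v₂ = distance/dt₂ = 1.9039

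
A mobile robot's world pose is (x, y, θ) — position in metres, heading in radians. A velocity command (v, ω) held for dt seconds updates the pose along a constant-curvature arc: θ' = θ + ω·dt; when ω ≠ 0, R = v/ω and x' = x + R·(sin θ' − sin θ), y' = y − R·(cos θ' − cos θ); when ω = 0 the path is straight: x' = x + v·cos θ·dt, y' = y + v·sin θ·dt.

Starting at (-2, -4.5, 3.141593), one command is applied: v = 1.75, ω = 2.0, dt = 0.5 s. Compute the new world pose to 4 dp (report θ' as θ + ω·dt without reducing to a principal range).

θ' = 3.1416 + 2.0·0.5 = 4.1416
R = v/ω = 1.75/2.0 = 0.8750
x' = -2 + 0.8750·(sin 4.1416 − sin 3.1416) = -2.7363
y' = -4.5 − 0.8750·(cos 4.1416 − cos 3.1416) = -4.9022

(-2.7363, -4.9022, 4.1416)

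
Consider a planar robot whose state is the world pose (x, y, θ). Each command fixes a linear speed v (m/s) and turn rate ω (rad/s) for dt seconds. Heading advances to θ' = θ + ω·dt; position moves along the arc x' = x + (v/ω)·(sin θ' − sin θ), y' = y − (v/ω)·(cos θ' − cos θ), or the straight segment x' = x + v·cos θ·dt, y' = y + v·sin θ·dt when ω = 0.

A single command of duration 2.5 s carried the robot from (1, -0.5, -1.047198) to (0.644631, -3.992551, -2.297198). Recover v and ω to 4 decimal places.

v = 1.5000, ω = -0.5000

Δθ = -2.297198 − -1.047198 = -1.250000
ω = Δθ/dt = -1.250000/2.5 = -0.5000
R = −Δy/(cos θ' − cos θ) = -3.0000
v = R·ω = -3.0000·-0.5000 = 1.5000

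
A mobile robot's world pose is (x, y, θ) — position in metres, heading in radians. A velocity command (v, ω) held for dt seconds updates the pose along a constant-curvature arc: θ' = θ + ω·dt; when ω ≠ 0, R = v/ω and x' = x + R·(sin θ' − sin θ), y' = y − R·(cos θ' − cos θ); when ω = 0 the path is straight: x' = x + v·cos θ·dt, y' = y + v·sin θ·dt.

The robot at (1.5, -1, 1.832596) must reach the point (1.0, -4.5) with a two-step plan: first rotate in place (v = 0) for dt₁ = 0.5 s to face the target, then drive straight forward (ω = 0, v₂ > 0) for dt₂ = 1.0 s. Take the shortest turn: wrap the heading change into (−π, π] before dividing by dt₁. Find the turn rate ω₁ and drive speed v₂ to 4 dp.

ω₁ = 5.4758, v₂ = 3.5355

heading to target = atan2(-4.5−-1, 1−1.5) = -1.7127
Δθ = wrap(-1.7127 − 1.8326) = 2.7379; ω₁ = Δθ/dt₁ = 5.4758
distance = √((1−1.5)² + (-4.5−-1)²) = 3.5355; v₂ = distance/dt₂ = 3.5355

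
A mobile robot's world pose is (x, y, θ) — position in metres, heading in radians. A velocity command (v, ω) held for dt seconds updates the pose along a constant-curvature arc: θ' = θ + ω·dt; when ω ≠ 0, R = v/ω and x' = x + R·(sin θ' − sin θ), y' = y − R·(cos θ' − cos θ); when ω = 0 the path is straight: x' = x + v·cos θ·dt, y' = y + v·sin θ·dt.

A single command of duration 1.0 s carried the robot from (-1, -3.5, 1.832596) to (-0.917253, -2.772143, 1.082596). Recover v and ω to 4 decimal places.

v = 0.7500, ω = -0.7500

Δθ = 1.082596 − 1.832596 = -0.750000
ω = Δθ/dt = -0.750000/1.0 = -0.7500
R = −Δy/(cos θ' − cos θ) = -1.0000
v = R·ω = -1.0000·-0.7500 = 0.7500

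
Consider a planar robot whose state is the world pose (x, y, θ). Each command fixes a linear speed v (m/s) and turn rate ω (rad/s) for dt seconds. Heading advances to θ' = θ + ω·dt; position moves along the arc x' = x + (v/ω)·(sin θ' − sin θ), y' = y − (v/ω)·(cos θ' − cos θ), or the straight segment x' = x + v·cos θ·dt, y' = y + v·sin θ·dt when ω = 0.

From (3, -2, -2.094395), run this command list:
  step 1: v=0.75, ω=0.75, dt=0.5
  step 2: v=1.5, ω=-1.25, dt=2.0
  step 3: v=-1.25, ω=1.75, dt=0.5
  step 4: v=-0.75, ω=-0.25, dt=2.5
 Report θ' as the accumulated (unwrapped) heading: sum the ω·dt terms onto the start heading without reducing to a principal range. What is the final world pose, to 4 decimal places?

step 1: θ'=-1.7194 (R=1.0000) → pose (2.8770, -2.3519, -1.7194)
step 2: θ'=-4.2194 (R=-1.2000) → pose (0.6332, -2.7422, -4.2194)
step 3: θ'=-3.3444 (R=-0.7143) → pose (1.1185, -3.1038, -3.3444)
step 4: θ'=-3.9694 (R=3.0000) → pose (2.7236, -4.0128, -3.9694)

(2.7236, -4.0128, -3.9694)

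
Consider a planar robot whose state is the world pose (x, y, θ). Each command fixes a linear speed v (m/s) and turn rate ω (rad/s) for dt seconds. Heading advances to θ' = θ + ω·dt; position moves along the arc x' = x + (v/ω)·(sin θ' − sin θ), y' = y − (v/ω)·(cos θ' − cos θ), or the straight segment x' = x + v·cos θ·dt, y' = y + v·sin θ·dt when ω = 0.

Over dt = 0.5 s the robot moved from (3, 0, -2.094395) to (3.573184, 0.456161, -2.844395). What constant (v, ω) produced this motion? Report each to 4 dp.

v = -1.5000, ω = -1.5000

Δθ = -2.844395 − -2.094395 = -0.750000
ω = Δθ/dt = -0.750000/0.5 = -1.5000
R = Δx/(sin θ' − sin θ) = 1.0000
v = R·ω = 1.0000·-1.5000 = -1.5000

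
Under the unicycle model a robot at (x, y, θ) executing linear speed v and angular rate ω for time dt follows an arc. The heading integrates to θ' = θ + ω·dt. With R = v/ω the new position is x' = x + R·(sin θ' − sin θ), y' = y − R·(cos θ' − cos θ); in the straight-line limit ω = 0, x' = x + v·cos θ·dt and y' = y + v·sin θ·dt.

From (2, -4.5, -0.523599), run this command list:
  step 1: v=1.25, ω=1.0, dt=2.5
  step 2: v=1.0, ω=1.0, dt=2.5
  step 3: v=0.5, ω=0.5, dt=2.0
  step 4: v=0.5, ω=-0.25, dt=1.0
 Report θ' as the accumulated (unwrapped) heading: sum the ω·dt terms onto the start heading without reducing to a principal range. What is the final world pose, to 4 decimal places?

step 1: θ'=1.9764 (R=1.2500) → pose (3.7736, -2.9243, 1.9764)
step 2: θ'=4.4764 (R=1.0000) → pose (1.8824, -3.0850, 4.4764)
step 3: θ'=5.4764 (R=1.0000) → pose (2.1327, -4.0106, 5.4764)
step 4: θ'=5.2264 (R=-2.0000) → pose (2.4301, -4.4109, 5.2264)

(2.4301, -4.4109, 5.2264)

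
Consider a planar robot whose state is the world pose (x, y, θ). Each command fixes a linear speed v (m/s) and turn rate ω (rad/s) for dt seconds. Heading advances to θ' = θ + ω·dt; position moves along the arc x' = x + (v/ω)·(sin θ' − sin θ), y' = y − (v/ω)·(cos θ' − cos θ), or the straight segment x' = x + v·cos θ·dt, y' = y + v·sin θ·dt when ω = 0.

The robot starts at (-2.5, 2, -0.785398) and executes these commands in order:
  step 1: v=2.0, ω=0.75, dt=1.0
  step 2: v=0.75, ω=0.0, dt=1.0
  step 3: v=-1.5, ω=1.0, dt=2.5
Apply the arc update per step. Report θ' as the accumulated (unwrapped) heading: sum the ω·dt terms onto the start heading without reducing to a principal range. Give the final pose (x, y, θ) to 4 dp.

step 1: θ'=-0.0354 (R=2.6667) → pose (-0.7088, 1.2206, -0.0354)
step 2: θ'=-0.0354 (straight) → pose (0.0408, 1.1941, -0.0354)
step 3: θ'=2.4646 (R=-1.5000) → pose (-0.9520, -1.4742, 2.4646)

(-0.9520, -1.4742, 2.4646)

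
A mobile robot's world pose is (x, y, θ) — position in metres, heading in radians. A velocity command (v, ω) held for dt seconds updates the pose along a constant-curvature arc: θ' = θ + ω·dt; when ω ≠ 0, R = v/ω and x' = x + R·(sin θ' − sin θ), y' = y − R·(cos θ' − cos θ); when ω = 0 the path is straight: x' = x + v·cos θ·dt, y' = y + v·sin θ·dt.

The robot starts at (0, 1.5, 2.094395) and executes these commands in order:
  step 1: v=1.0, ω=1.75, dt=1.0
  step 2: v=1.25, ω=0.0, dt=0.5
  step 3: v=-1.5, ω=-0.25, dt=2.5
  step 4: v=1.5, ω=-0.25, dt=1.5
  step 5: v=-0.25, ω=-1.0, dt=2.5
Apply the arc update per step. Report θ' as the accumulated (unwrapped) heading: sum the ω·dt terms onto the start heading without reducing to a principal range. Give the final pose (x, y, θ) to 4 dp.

(-0.1415, 2.4205, 0.3444)

step 1: θ'=3.8444 (R=0.5714) → pose (-0.8642, 1.6503, 3.8444)
step 2: θ'=3.8444 (straight) → pose (-1.3411, 1.2463, 3.8444)
step 3: θ'=3.2194 (R=6.0000) → pose (2.0707, 2.6500, 3.2194)
step 4: θ'=2.8444 (R=-6.0000) → pose (-0.1527, 2.8949, 2.8444)
step 5: θ'=0.3444 (R=0.2500) → pose (-0.1415, 2.4205, 0.3444)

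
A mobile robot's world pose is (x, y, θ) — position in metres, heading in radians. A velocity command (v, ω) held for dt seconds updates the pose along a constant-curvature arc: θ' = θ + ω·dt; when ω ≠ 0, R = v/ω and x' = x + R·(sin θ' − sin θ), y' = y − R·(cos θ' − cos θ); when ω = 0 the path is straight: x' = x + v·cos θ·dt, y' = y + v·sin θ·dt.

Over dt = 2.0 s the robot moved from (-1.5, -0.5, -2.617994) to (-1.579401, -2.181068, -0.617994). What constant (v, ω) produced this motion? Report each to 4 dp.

Δθ = -0.617994 − -2.617994 = 2.000000
ω = Δθ/dt = 2.000000/2.0 = 1.0000
R = −Δy/(cos θ' − cos θ) = 1.0000
v = R·ω = 1.0000·1.0000 = 1.0000

v = 1.0000, ω = 1.0000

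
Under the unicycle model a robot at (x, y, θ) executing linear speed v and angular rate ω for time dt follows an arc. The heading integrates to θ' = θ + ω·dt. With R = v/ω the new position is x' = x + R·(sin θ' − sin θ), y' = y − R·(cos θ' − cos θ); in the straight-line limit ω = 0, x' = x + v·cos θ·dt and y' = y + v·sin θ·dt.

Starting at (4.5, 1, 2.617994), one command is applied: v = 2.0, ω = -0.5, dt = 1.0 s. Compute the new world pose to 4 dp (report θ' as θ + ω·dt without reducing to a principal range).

θ' = 2.6180 + -0.5·1.0 = 2.1180
R = v/ω = 2.0/-0.5 = -4.0000
x' = 4.5 + -4.0000·(sin 2.1180 − sin 2.6180) = 3.0841
y' = 1 − -4.0000·(cos 2.1180 − cos 2.6180) = 2.3829

(3.0841, 2.3829, 2.1180)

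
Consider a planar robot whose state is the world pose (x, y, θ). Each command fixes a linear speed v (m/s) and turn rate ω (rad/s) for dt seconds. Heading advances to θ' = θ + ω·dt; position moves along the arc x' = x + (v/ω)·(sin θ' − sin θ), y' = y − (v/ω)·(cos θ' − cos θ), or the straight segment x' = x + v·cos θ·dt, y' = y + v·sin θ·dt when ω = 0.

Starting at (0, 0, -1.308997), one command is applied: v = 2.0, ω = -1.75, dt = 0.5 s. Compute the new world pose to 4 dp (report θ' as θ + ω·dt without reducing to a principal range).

(-0.1693, -0.9535, -2.1840)

θ' = -1.3090 + -1.75·0.5 = -2.1840
R = v/ω = 2.0/-1.75 = -1.1429
x' = 0 + -1.1429·(sin -2.1840 − sin -1.3090) = -0.1693
y' = 0 − -1.1429·(cos -2.1840 − cos -1.3090) = -0.9535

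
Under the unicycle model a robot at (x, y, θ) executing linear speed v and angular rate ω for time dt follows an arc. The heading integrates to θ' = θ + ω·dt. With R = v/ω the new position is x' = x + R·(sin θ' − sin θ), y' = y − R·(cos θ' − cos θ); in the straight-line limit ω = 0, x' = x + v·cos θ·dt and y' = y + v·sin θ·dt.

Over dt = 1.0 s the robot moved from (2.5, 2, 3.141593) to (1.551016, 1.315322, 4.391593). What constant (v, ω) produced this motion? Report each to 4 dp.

Δθ = 4.391593 − 3.141593 = 1.250000
ω = Δθ/dt = 1.250000/1.0 = 1.2500
R = Δx/(sin θ' − sin θ) = 1.0000
v = R·ω = 1.0000·1.2500 = 1.2500

v = 1.2500, ω = 1.2500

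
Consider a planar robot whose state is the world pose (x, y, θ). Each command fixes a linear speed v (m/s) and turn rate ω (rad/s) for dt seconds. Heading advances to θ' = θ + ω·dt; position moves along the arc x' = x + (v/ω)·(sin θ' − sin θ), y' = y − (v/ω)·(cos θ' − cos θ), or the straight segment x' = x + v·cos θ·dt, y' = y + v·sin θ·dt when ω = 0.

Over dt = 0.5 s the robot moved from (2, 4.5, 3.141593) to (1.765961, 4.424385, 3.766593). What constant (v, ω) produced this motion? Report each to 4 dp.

Δθ = 3.766593 − 3.141593 = 0.625000
ω = Δθ/dt = 0.625000/0.5 = 1.2500
R = Δx/(sin θ' − sin θ) = 0.4000
v = R·ω = 0.4000·1.2500 = 0.5000

v = 0.5000, ω = 1.2500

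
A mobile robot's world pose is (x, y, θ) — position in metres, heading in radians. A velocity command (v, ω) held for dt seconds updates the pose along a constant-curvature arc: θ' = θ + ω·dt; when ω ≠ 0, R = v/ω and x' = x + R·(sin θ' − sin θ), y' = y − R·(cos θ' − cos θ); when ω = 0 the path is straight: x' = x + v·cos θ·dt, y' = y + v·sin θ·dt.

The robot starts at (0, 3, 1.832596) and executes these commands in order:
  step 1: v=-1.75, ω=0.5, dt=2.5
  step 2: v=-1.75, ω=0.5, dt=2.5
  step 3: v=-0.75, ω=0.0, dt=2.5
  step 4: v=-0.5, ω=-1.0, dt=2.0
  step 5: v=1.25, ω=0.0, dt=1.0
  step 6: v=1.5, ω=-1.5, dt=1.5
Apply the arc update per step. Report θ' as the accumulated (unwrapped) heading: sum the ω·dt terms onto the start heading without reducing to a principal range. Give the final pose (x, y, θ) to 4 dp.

step 1: θ'=3.0826 (R=-3.5000) → pose (3.1744, 0.4120, 3.0826)
step 2: θ'=4.3326 (R=-3.5000) → pose (6.6313, 2.6083, 4.3326)
step 3: θ'=4.3326 (straight) → pose (7.3265, 4.3497, 4.3326)
step 4: θ'=2.3326 (R=0.5000) → pose (8.1526, 4.5095, 2.3326)
step 5: θ'=2.3326 (straight) → pose (7.2898, 5.4140, 2.3326)
step 6: θ'=0.0826 (R=-1.0000) → pose (7.9309, 7.1008, 0.0826)

(7.9309, 7.1008, 0.0826)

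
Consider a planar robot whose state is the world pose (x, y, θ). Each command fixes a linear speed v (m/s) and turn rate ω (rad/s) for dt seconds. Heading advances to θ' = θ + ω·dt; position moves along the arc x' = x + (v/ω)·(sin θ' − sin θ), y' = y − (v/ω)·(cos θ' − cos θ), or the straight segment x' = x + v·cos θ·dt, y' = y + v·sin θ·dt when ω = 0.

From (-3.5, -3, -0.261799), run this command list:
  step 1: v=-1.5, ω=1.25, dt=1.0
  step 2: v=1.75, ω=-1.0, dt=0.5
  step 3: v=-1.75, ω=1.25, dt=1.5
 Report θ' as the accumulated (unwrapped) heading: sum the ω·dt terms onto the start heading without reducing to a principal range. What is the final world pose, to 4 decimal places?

step 1: θ'=0.9882 (R=-1.2000) → pose (-4.8126, -3.4989, 0.9882)
step 2: θ'=0.4882 (R=-1.7500) → pose (-4.1721, -2.9162, 0.4882)
step 3: θ'=2.3632 (R=-1.4000) → pose (-4.4985, -5.1495, 2.3632)

(-4.4985, -5.1495, 2.3632)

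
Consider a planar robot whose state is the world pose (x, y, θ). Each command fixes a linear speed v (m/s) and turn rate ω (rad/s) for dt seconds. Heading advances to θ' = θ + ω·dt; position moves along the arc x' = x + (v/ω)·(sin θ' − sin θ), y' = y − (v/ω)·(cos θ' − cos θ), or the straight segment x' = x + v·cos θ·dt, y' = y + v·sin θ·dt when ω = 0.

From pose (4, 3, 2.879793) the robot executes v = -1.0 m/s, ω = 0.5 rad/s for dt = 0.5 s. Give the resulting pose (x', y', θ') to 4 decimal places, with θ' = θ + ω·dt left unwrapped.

(4.4940, 2.9320, 3.1298)

θ' = 2.8798 + 0.5·0.5 = 3.1298
R = v/ω = -1.0/0.5 = -2.0000
x' = 4 + -2.0000·(sin 3.1298 − sin 2.8798) = 4.4940
y' = 3 − -2.0000·(cos 3.1298 − cos 2.8798) = 2.9320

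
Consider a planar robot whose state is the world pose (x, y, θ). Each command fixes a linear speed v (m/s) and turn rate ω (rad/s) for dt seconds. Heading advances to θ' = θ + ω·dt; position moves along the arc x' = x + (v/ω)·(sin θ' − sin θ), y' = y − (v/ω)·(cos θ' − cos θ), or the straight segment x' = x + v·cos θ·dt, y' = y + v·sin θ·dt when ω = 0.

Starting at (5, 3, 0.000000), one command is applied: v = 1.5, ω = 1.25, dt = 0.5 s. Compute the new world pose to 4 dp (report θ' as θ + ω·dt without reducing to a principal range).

θ' = 0.0000 + 1.25·0.5 = 0.6250
R = v/ω = 1.5/1.25 = 1.2000
x' = 5 + 1.2000·(sin 0.6250 − sin 0.0000) = 5.7021
y' = 3 − 1.2000·(cos 0.6250 − cos 0.0000) = 3.2268

(5.7021, 3.2268, 0.6250)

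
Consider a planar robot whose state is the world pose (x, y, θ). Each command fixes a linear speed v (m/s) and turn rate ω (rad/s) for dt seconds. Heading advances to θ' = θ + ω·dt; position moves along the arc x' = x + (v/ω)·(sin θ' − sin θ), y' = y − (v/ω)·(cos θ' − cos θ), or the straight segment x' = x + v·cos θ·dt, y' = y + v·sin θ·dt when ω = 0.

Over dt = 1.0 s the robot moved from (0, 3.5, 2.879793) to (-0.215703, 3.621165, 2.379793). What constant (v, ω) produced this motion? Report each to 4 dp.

Δθ = 2.379793 − 2.879793 = -0.500000
ω = Δθ/dt = -0.500000/1.0 = -0.5000
R = Δx/(sin θ' − sin θ) = -0.5000
v = R·ω = -0.5000·-0.5000 = 0.2500

v = 0.2500, ω = -0.5000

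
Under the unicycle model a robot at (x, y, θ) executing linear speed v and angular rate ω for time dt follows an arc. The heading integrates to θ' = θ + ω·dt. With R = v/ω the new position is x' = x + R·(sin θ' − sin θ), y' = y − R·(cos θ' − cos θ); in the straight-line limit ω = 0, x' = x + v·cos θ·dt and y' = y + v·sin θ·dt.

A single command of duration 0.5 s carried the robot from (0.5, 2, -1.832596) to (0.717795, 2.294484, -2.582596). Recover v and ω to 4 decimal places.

Δθ = -2.582596 − -1.832596 = -0.750000
ω = Δθ/dt = -0.750000/0.5 = -1.5000
R = −Δy/(cos θ' − cos θ) = 0.5000
v = R·ω = 0.5000·-1.5000 = -0.7500

v = -0.7500, ω = -1.5000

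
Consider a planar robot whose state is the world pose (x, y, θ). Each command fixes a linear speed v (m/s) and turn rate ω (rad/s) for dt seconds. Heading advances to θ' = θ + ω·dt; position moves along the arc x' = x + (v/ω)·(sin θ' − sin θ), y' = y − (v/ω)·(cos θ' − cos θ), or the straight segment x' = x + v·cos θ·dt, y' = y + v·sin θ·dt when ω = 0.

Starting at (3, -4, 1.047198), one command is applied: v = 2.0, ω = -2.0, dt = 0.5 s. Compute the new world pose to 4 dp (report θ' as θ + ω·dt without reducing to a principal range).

(3.8188, -3.5011, 0.0472)

θ' = 1.0472 + -2.0·0.5 = 0.0472
R = v/ω = 2.0/-2.0 = -1.0000
x' = 3 + -1.0000·(sin 0.0472 − sin 1.0472) = 3.8188
y' = -4 − -1.0000·(cos 0.0472 − cos 1.0472) = -3.5011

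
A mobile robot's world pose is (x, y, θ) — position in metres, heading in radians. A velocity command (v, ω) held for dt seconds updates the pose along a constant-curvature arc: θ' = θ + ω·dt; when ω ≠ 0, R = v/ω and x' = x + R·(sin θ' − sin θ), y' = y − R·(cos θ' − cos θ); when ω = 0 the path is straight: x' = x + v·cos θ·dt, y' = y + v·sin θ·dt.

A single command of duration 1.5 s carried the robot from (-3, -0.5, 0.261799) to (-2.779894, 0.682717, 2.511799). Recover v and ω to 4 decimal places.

Δθ = 2.511799 − 0.261799 = 2.250000
ω = Δθ/dt = 2.250000/1.5 = 1.5000
R = −Δy/(cos θ' − cos θ) = 0.6667
v = R·ω = 0.6667·1.5000 = 1.0000

v = 1.0000, ω = 1.5000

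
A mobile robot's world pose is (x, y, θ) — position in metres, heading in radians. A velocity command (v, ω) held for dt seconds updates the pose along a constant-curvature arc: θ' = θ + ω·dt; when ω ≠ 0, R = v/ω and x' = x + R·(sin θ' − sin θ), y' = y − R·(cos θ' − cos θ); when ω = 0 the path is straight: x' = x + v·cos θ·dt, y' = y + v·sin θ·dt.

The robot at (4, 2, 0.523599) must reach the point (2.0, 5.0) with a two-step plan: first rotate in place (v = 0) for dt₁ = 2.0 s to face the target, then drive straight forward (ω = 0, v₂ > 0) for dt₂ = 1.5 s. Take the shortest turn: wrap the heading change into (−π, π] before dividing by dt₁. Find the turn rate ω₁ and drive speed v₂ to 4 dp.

ω₁ = 0.8176, v₂ = 2.4037

heading to target = atan2(5−2, 2−4) = 2.1588
Δθ = wrap(2.1588 − 0.5236) = 1.6352; ω₁ = Δθ/dt₁ = 0.8176
distance = √((2−4)² + (5−2)²) = 3.6056; v₂ = distance/dt₂ = 2.4037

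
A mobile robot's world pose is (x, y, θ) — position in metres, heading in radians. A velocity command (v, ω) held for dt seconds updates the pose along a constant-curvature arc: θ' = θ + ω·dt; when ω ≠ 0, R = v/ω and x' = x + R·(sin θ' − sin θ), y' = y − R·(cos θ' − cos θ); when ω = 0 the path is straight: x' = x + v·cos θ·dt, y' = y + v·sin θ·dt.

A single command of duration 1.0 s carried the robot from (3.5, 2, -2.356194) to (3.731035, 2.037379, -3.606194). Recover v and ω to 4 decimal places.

Δθ = -3.606194 − -2.356194 = -1.250000
ω = Δθ/dt = -1.250000/1.0 = -1.2500
R = Δx/(sin θ' − sin θ) = 0.2000
v = R·ω = 0.2000·-1.2500 = -0.2500

v = -0.2500, ω = -1.2500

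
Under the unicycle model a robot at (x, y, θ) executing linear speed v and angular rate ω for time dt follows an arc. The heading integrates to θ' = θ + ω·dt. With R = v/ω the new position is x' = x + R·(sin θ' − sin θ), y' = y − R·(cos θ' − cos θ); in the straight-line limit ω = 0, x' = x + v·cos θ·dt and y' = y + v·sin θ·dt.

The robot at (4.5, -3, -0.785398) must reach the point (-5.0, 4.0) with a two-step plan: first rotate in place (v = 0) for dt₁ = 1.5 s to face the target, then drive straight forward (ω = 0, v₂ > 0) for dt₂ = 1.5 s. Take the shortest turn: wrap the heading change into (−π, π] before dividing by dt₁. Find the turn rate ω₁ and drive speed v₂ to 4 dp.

ω₁ = -1.9941, v₂ = 7.8669

heading to target = atan2(4−-3, -5−4.5) = 2.5066
Δθ = wrap(2.5066 − -0.7854) = -2.9912; ω₁ = Δθ/dt₁ = -1.9941
distance = √((-5−4.5)² + (4−-3)²) = 11.8004; v₂ = distance/dt₂ = 7.8669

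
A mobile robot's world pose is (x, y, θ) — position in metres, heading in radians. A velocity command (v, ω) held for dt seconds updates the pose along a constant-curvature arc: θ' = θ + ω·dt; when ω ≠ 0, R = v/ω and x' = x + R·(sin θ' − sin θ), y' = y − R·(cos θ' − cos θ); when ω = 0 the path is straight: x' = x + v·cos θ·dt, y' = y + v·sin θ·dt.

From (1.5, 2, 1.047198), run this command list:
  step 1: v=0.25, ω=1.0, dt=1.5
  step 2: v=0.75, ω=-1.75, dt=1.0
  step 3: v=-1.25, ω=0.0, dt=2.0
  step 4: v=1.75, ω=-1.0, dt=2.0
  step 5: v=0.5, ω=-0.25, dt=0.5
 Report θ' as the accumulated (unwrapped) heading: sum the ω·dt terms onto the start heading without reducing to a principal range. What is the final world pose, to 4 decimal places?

(2.5700, 0.3667, -1.3278)

step 1: θ'=2.5472 (R=0.2500) → pose (1.4235, 2.3321, 2.5472)
step 2: θ'=0.7972 (R=-0.4286) → pose (1.3569, 2.9866, 0.7972)
step 3: θ'=0.7972 (straight) → pose (-0.3899, 1.1981, 0.7972)
step 4: θ'=-1.2028 (R=-1.7500) → pose (2.4949, 0.6049, -1.2028)
step 5: θ'=-1.3278 (R=-2.0000) → pose (2.5700, 0.3667, -1.3278)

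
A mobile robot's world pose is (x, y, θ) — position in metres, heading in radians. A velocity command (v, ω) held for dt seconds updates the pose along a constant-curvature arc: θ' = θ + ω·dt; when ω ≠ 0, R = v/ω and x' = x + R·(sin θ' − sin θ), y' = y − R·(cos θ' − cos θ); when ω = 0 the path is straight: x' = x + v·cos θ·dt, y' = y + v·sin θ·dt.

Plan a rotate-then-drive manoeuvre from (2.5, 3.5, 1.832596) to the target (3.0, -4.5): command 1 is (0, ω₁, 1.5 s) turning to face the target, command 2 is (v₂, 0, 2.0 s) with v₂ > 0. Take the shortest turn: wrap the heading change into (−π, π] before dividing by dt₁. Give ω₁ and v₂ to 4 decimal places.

heading to target = atan2(-4.5−3.5, 3−2.5) = -1.5084
Δθ = wrap(-1.5084 − 1.8326) = 2.9422; ω₁ = Δθ/dt₁ = 1.9615
distance = √((3−2.5)² + (-4.5−3.5)²) = 8.0156; v₂ = distance/dt₂ = 4.0078

ω₁ = 1.9615, v₂ = 4.0078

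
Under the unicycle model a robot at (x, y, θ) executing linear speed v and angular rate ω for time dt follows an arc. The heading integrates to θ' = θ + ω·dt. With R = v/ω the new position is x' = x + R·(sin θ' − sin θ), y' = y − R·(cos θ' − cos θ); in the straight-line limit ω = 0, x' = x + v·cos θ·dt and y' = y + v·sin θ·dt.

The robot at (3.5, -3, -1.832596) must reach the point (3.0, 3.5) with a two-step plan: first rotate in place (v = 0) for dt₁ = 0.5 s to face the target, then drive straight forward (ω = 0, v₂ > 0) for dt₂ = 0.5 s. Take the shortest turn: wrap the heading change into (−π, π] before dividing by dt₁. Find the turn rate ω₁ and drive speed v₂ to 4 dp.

heading to target = atan2(3.5−-3, 3−3.5) = 1.6476
Δθ = wrap(1.6476 − -1.8326) = -2.8030; ω₁ = Δθ/dt₁ = -5.6060
distance = √((3−3.5)² + (3.5−-3)²) = 6.5192; v₂ = distance/dt₂ = 13.0384

ω₁ = -5.6060, v₂ = 13.0384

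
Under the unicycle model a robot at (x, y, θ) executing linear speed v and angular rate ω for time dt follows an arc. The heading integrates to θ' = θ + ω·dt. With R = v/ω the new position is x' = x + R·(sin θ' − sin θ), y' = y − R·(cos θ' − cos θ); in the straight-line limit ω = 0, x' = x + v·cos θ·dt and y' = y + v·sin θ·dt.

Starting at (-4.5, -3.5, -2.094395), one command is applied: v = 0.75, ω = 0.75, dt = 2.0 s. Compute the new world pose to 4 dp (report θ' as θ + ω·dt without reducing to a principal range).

θ' = -2.0944 + 0.75·2.0 = -0.5944
R = v/ω = 0.75/0.75 = 1.0000
x' = -4.5 + 1.0000·(sin -0.5944 − sin -2.0944) = -4.1940
y' = -3.5 − 1.0000·(cos -0.5944 − cos -2.0944) = -4.8285

(-4.1940, -4.8285, -0.5944)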